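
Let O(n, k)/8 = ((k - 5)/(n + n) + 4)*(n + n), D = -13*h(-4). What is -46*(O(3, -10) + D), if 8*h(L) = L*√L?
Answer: -3312 - 598*I ≈ -3312.0 - 598.0*I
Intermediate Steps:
h(L) = L^(3/2)/8 (h(L) = (L*√L)/8 = L^(3/2)/8)
D = 13*I (D = -13*(-4)^(3/2)/8 = -13*(-8*I)/8 = -(-13)*I = 13*I ≈ 13.0*I)
O(n, k) = 16*n*(4 + (-5 + k)/(2*n)) (O(n, k) = 8*(((k - 5)/(n + n) + 4)*(n + n)) = 8*(((-5 + k)/((2*n)) + 4)*(2*n)) = 8*(((-5 + k)*(1/(2*n)) + 4)*(2*n)) = 8*(((-5 + k)/(2*n) + 4)*(2*n)) = 8*((4 + (-5 + k)/(2*n))*(2*n)) = 8*(2*n*(4 + (-5 + k)/(2*n))) = 16*n*(4 + (-5 + k)/(2*n)))
-46*(O(3, -10) + D) = -46*((-40 + 8*(-10) + 64*3) + 13*I) = -46*((-40 - 80 + 192) + 13*I) = -46*(72 + 13*I) = -3312 - 598*I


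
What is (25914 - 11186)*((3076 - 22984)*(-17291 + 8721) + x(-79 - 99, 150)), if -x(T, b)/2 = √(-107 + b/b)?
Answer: 2512767055680 - 29456*I*√106 ≈ 2.5128e+12 - 3.0327e+5*I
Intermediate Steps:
x(T, b) = -2*I*√106 (x(T, b) = -2*√(-107 + b/b) = -2*√(-107 + 1) = -2*I*√106)
(25914 - 11186)*((3076 - 22984)*(-17291 + 8721) + x(-79 - 99, 150)) = (25914 - 11186)*((3076 - 22984)*(-17291 + 8721) - 2*I*√106) = 14728*(-19908*(-8570) - 2*I*√106) = 14728*(170611560 - 2*I*√106) = 2512767055680 - 29456*I*√106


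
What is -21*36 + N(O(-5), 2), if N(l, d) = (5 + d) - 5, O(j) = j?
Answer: -754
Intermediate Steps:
N(l, d) = d
-21*36 + N(O(-5), 2) = -21*36 + 2 = -756 + 2 = -754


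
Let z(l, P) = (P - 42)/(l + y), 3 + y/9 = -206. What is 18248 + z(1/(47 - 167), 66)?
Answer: 4118953928/225721 ≈ 18248.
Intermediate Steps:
y = -1881 (y = -27 + 9*(-206) = -27 - 1854 = -1881)
z(l, P) = (-42 + P)/(-1881 + l) (z(l, P) = (P - 42)/(l - 1881) = (-42 + P)/(-1881 + l))
18248 + z(1/(47 - 167), 66) = 18248 + (-42 + 66)/(-1881 + 1/(47 - 167)) = 18248 + 24/(-1881 + 1/(-120)) = 18248 + 24/(-1881 - 1/120) = 18248 + 24/(-225721/120) = 18248 - 120/225721*24 = 18248 - 2880/225721 = 4118953928/225721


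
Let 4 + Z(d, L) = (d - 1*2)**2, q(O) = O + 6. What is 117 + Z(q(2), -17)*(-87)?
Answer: -2667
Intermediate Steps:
q(O) = 6 + O
Z(d, L) = -4 + (-2 + d)**2 (Z(d, L) = -4 + (d - 1*2)**2 = -4 + (d - 2)**2 = -4 + (-2 + d)**2)
117 + Z(q(2), -17)*(-87) = 117 + ((6 + 2)*(-4 + (6 + 2)))*(-87) = 117 + (8*(-4 + 8))*(-87) = 117 + (8*4)*(-87) = 117 + 32*(-87) = 117 - 2784 = -2667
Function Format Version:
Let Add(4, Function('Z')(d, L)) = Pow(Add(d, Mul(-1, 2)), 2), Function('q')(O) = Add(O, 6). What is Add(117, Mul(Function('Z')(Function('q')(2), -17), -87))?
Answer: -2667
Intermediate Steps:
Function('q')(O) = Add(6, O)
Function('Z')(d, L) = Add(-4, Pow(Add(-2, d), 2)) (Function('Z')(d, L) = Add(-4, Pow(Add(d, Mul(-1, 2)), 2)) = Add(-4, Pow(Add(d, -2), 2)) = Add(-4, Pow(Add(-2, d), 2)))
Add(117, Mul(Function('Z')(Function('q')(2), -17), -87)) = Add(117, Mul(Mul(Add(6, 2), Add(-4, Add(6, 2))), -87)) = Add(117, Mul(Mul(8, Add(-4, 8)), -87)) = Add(117, Mul(Mul(8, 4), -87)) = Add(117, Mul(32, -87)) = Add(117, -2784) = -2667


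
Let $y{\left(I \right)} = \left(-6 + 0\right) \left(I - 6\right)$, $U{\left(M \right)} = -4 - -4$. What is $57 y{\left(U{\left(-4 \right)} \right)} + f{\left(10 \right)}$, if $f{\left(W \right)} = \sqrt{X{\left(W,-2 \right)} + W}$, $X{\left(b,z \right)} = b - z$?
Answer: $2052 + \sqrt{22} \approx 2056.7$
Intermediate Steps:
$f{\left(W \right)} = \sqrt{2 + 2 W}$ ($f{\left(W \right)} = \sqrt{\left(W - -2\right) + W} = \sqrt{\left(W + 2\right) + W} = \sqrt{\left(2 + W\right) + W} = \sqrt{2 + 2 W}$)
$U{\left(M \right)} = 0$ ($U{\left(M \right)} = -4 + 4 = 0$)
$y{\left(I \right)} = 36 - 6 I$ ($y{\left(I \right)} = - 6 \left(-6 + I\right) = 36 - 6 I$)
$57 y{\left(U{\left(-4 \right)} \right)} + f{\left(10 \right)} = 57 \left(36 - 0\right) + \sqrt{2 + 2 \cdot 10} = 57 \left(36 + 0\right) + \sqrt{2 + 20} = 57 \cdot 36 + \sqrt{22} = 2052 + \sqrt{22}$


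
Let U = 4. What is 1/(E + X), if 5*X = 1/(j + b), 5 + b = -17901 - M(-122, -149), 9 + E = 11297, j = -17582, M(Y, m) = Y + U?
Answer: 176850/1996282799 ≈ 8.8590e-5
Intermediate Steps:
M(Y, m) = 4 + Y (M(Y, m) = Y + 4 = 4 + Y)
E = 11288 (E = -9 + 11297 = 11288)
b = -17788 (b = -5 + (-17901 - (4 - 122)) = -5 + (-17901 - 1*(-118)) = -5 + (-17901 + 118) = -5 - 17783 = -17788)
X = -1/176850 (X = 1/(5*(-17582 - 17788)) = (⅕)/(-35370) = (⅕)*(-1/35370) = -1/176850 ≈ -5.6545e-6)
1/(E + X) = 1/(11288 - 1/176850) = 1/(1996282799/176850) = 176850/1996282799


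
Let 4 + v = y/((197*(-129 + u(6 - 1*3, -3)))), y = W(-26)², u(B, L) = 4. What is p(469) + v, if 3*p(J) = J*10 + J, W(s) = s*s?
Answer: 125373947/73875 ≈ 1697.1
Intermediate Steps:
W(s) = s²
y = 456976 (y = ((-26)²)² = 676² = 456976)
p(J) = 11*J/3 (p(J) = (J*10 + J)/3 = (10*J + J)/3 = (11*J)/3 = 11*J/3)
v = -555476/24625 (v = -4 + 456976/((197*(-129 + 4))) = -4 + 456976/((197*(-125))) = -4 + 456976/(-24625) = -4 + 456976*(-1/24625) = -4 - 456976/24625 = -555476/24625 ≈ -22.557)
p(469) + v = (11/3)*469 - 555476/24625 = 5159/3 - 555476/24625 = 125373947/73875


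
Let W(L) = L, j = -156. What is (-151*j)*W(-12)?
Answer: -282672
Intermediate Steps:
(-151*j)*W(-12) = -151*(-156)*(-12) = 23556*(-12) = -282672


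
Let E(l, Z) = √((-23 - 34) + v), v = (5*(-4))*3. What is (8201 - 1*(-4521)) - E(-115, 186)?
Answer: 12722 - 3*I*√13 ≈ 12722.0 - 10.817*I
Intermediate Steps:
v = -60 (v = -20*3 = -60)
E(l, Z) = 3*I*√13 (E(l, Z) = √((-23 - 34) - 60) = √(-57 - 60) = √(-117) = 3*I*√13)
(8201 - 1*(-4521)) - E(-115, 186) = (8201 - 1*(-4521)) - 3*I*√13 = (8201 + 4521) - 3*I*√13 = 12722 - 3*I*√13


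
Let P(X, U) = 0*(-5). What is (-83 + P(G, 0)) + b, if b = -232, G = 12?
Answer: -315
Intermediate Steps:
P(X, U) = 0
(-83 + P(G, 0)) + b = (-83 + 0) - 232 = -83 - 232 = -315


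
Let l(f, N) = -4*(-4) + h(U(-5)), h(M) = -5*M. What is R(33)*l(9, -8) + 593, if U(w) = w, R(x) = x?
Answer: 1946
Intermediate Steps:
l(f, N) = 41 (l(f, N) = -4*(-4) - 5*(-5) = 16 + 25 = 41)
R(33)*l(9, -8) + 593 = 33*41 + 593 = 1353 + 593 = 1946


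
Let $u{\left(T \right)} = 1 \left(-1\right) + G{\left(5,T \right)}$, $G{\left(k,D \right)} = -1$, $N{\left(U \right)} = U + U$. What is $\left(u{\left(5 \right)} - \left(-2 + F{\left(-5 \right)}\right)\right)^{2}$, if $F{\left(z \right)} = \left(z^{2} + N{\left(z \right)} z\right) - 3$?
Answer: $5184$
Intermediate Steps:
$N{\left(U \right)} = 2 U$
$F{\left(z \right)} = -3 + 3 z^{2}$ ($F{\left(z \right)} = \left(z^{2} + 2 z z\right) - 3 = \left(z^{2} + 2 z^{2}\right) - 3 = 3 z^{2} - 3 = -3 + 3 z^{2}$)
$u{\left(T \right)} = -2$ ($u{\left(T \right)} = 1 \left(-1\right) - 1 = -1 - 1 = -2$)
$\left(u{\left(5 \right)} - \left(-2 + F{\left(-5 \right)}\right)\right)^{2} = \left(-2 + \left(2 - \left(-3 + 3 \left(-5\right)^{2}\right)\right)\right)^{2} = \left(-2 + \left(2 - \left(-3 + 3 \cdot 25\right)\right)\right)^{2} = \left(-2 + \left(2 - \left(-3 + 75\right)\right)\right)^{2} = \left(-2 + \left(2 - 72\right)\right)^{2} = \left(-2 - 70\right)^{2} = \left(-72\right)^{2} = 5184$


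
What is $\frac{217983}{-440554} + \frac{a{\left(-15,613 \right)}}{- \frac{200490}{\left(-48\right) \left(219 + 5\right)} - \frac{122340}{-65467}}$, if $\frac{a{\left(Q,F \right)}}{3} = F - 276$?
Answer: $\frac{51728297916677661}{1060331131849090} \approx 48.785$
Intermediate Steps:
$a{\left(Q,F \right)} = -828 + 3 F$ ($a{\left(Q,F \right)} = 3 \left(F - 276\right) = 3 \left(-276 + F\right) = -828 + 3 F$)
$\frac{217983}{-440554} + \frac{a{\left(-15,613 \right)}}{- \frac{200490}{\left(-48\right) \left(219 + 5\right)} - \frac{122340}{-65467}} = \frac{217983}{-440554} + \frac{-828 + 3 \cdot 613}{- \frac{200490}{\left(-48\right) \left(219 + 5\right)} - \frac{122340}{-65467}} = 217983 \left(- \frac{1}{440554}\right) + \frac{-828 + 1839}{- \frac{200490}{\left(-48\right) 224} - - \frac{122340}{65467}} = - \frac{217983}{440554} + \frac{1011}{- \frac{200490}{-10752} + \frac{122340}{65467}} = - \frac{217983}{440554} + \frac{1011}{\left(-200490\right) \left(- \frac{1}{10752}\right) + \frac{122340}{65467}} = - \frac{217983}{440554} + \frac{1011}{\frac{33415}{1792} + \frac{122340}{65467}} = - \frac{217983}{440554} + \frac{1011}{\frac{2406813085}{117316864}} = - \frac{217983}{440554} + 1011 \cdot \frac{117316864}{2406813085} = - \frac{217983}{440554} + \frac{118607349504}{2406813085} = \frac{51728297916677661}{1060331131849090}$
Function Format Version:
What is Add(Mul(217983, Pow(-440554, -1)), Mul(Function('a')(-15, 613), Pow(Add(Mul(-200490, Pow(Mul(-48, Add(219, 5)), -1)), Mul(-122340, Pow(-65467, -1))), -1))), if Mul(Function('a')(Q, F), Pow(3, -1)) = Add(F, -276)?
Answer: Rational(51728297916677661, 1060331131849090) ≈ 48.785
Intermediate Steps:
Function('a')(Q, F) = Add(-828, Mul(3, F)) (Function('a')(Q, F) = Mul(3, Add(F, -276)) = Mul(3, Add(-276, F)) = Add(-828, Mul(3, F)))
Add(Mul(217983, Pow(-440554, -1)), Mul(Function('a')(-15, 613), Pow(Add(Mul(-200490, Pow(Mul(-48, Add(219, 5)), -1)), Mul(-122340, Pow(-65467, -1))), -1))) = Add(Mul(217983, Pow(-440554, -1)), Mul(Add(-828, Mul(3, 613)), Pow(Add(Mul(-200490, Pow(Mul(-48, Add(219, 5)), -1)), Mul(-122340, Pow(-65467, -1))), -1))) = Add(Mul(217983, Rational(-1, 440554)), Mul(Add(-828, 1839), Pow(Add(Mul(-200490, Pow(Mul(-48, 224), -1)), Mul(-122340, Rational(-1, 65467))), -1))) = Add(Rational(-217983, 440554), Mul(1011, Pow(Add(Mul(-200490, Pow(-10752, -1)), Rational(122340, 65467)), -1))) = Add(Rational(-217983, 440554), Mul(1011, Pow(Add(Mul(-200490, Rational(-1, 10752)), Rational(122340, 65467)), -1))) = Add(Rational(-217983, 440554), Mul(1011, Pow(Add(Rational(33415, 1792), Rational(122340, 65467)), -1))) = Add(Rational(-217983, 440554), Mul(1011, Pow(Rational(2406813085, 117316864), -1))) = Add(Rational(-217983, 440554), Mul(1011, Rational(117316864, 2406813085))) = Add(Rational(-217983, 440554), Rational(118607349504, 2406813085)) = Rational(51728297916677661, 1060331131849090)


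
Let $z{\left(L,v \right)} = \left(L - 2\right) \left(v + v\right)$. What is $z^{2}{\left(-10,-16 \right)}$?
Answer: $147456$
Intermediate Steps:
$z{\left(L,v \right)} = 2 v \left(-2 + L\right)$ ($z{\left(L,v \right)} = \left(-2 + L\right) 2 v = 2 v \left(-2 + L\right)$)
$z^{2}{\left(-10,-16 \right)} = \left(2 \left(-16\right) \left(-2 - 10\right)\right)^{2} = \left(2 \left(-16\right) \left(-12\right)\right)^{2} = 384^{2} = 147456$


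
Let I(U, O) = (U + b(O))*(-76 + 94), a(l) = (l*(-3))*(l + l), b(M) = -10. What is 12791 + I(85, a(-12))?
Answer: 14141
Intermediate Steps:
a(l) = -6*l² (a(l) = (-3*l)*(2*l) = -6*l²)
I(U, O) = -180 + 18*U (I(U, O) = (U - 10)*(-76 + 94) = (-10 + U)*18 = -180 + 18*U)
12791 + I(85, a(-12)) = 12791 + (-180 + 18*85) = 12791 + (-180 + 1530) = 12791 + 1350 = 14141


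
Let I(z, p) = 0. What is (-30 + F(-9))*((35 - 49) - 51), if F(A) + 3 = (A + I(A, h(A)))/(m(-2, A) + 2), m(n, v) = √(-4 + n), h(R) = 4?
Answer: 2262 - 117*I*√6/2 ≈ 2262.0 - 143.3*I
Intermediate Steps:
F(A) = -3 + A/(2 + I*√6) (F(A) = -3 + (A + 0)/(√(-4 - 2) + 2) = -3 + A/(√(-6) + 2) = -3 + A/(I*√6 + 2) = -3 + A/(2 + I*√6))
(-30 + F(-9))*((35 - 49) - 51) = (-30 + (-3 + (⅕)*(-9) - ⅒*I*(-9)*√6))*((35 - 49) - 51) = (-30 + (-3 - 9/5 + 9*I*√6/10))*(-14 - 51) = (-30 + (-24/5 + 9*I*√6/10))*(-65) = (-174/5 + 9*I*√6/10)*(-65) = 2262 - 117*I*√6/2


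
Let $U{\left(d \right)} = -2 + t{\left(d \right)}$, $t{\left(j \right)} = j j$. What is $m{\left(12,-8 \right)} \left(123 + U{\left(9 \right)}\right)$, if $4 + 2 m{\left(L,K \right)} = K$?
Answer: $-1212$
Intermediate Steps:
$m{\left(L,K \right)} = -2 + \frac{K}{2}$
$t{\left(j \right)} = j^{2}$
$U{\left(d \right)} = -2 + d^{2}$
$m{\left(12,-8 \right)} \left(123 + U{\left(9 \right)}\right) = \left(-2 + \frac{1}{2} \left(-8\right)\right) \left(123 - \left(2 - 9^{2}\right)\right) = \left(-2 - 4\right) \left(123 + \left(-2 + 81\right)\right) = - 6 \left(123 + 79\right) = \left(-6\right) 202 = -1212$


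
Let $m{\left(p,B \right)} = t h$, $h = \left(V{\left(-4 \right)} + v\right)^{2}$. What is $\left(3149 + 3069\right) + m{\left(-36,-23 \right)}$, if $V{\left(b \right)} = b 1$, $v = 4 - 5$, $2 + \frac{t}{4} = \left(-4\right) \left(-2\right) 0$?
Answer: $6018$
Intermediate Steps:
$t = -8$ ($t = -8 + 4 \left(-4\right) \left(-2\right) 0 = -8 + 4 \cdot 8 \cdot 0 = -8 + 4 \cdot 0 = -8 + 0 = -8$)
$v = -1$ ($v = 4 - 5 = -1$)
$V{\left(b \right)} = b$
$h = 25$ ($h = \left(-4 - 1\right)^{2} = \left(-5\right)^{2} = 25$)
$m{\left(p,B \right)} = -200$ ($m{\left(p,B \right)} = \left(-8\right) 25 = -200$)
$\left(3149 + 3069\right) + m{\left(-36,-23 \right)} = \left(3149 + 3069\right) - 200 = 6218 - 200 = 6018$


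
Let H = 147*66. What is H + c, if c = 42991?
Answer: 52693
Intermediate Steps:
H = 9702
H + c = 9702 + 42991 = 52693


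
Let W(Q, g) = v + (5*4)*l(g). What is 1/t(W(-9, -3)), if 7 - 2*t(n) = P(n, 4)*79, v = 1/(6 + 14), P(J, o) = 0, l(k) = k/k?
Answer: 2/7 ≈ 0.28571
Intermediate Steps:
l(k) = 1
v = 1/20 ≈ 0.050000
W(Q, g) = 401/20 (W(Q, g) = 1/20 + (5*4)*1 = 1/20 + 20*1 = 1/20 + 20 = 401/20)
t(n) = 7/2 (t(n) = 7/2 - 0*79 = 7/2 - ½*0 = 7/2 + 0 = 7/2)
1/t(W(-9, -3)) = 1/(7/2) = 2/7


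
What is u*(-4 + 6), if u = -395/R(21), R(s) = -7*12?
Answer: 395/42 ≈ 9.4048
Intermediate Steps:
R(s) = -84
u = 395/84 (u = -395/(-84) = -395*(-1/84) = 395/84 ≈ 4.7024)
u*(-4 + 6) = 395*(-4 + 6)/84 = (395/84)*2 = 395/42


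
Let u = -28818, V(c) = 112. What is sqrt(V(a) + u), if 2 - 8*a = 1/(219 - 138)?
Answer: I*sqrt(28706) ≈ 169.43*I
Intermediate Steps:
a = 161/648 (a = 1/4 - 1/(8*(219 - 138)) = 1/4 - 1/8/81 = 1/4 - 1/8*1/81 = 1/4 - 1/648 = 161/648 ≈ 0.24846)
sqrt(V(a) + u) = sqrt(112 - 28818) = sqrt(-28706) = I*sqrt(28706)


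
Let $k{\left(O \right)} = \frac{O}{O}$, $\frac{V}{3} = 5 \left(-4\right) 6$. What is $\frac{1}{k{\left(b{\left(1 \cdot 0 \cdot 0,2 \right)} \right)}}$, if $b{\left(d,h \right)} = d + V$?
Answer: $1$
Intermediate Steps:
$V = -360$ ($V = 3 \cdot 5 \left(-4\right) 6 = 3 \left(\left(-20\right) 6\right) = 3 \left(-120\right) = -360$)
$b{\left(d,h \right)} = -360 + d$ ($b{\left(d,h \right)} = d - 360 = -360 + d$)
$k{\left(O \right)} = 1$
$\frac{1}{k{\left(b{\left(1 \cdot 0 \cdot 0,2 \right)} \right)}} = 1^{-1} = 1$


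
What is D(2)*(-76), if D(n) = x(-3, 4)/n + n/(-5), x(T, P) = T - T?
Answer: 152/5 ≈ 30.400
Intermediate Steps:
x(T, P) = 0
D(n) = -n/5 (D(n) = 0/n + n/(-5) = 0 + n*(-1/5) = 0 - n/5 = -n/5)
D(2)*(-76) = -1/5*2*(-76) = -2/5*(-76) = 152/5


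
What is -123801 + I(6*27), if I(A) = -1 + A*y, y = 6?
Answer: -122830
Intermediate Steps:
I(A) = -1 + 6*A (I(A) = -1 + A*6 = -1 + 6*A)
-123801 + I(6*27) = -123801 + (-1 + 6*(6*27)) = -123801 + (-1 + 6*162) = -123801 + (-1 + 972) = -123801 + 971 = -122830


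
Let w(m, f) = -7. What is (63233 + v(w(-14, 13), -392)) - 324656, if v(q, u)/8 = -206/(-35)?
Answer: -9148157/35 ≈ -2.6138e+5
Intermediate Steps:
v(q, u) = 1648/35 (v(q, u) = 8*(-206/(-35)) = 8*(-206*(-1/35)) = 8*(206/35) = 1648/35)
(63233 + v(w(-14, 13), -392)) - 324656 = (63233 + 1648/35) - 324656 = 2214803/35 - 324656 = -9148157/35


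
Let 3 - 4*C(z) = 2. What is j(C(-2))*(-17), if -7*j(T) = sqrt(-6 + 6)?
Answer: 0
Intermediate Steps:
C(z) = 1/4 (C(z) = 3/4 - 1/4*2 = 3/4 - 1/2 = 1/4)
j(T) = 0 (j(T) = -sqrt(-6 + 6)/7 = -sqrt(0)/7 = -1/7*0 = 0)
j(C(-2))*(-17) = 0*(-17) = 0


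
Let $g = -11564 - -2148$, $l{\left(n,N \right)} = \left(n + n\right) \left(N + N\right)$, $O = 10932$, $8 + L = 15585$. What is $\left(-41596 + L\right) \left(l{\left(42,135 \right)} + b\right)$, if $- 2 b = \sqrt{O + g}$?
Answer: $-590110920 + 26019 \sqrt{379} \approx -5.896 \cdot 10^{8}$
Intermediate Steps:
$L = 15577$ ($L = -8 + 15585 = 15577$)
$l{\left(n,N \right)} = 4 N n$ ($l{\left(n,N \right)} = 2 n 2 N = 4 N n$)
$g = -9416$ ($g = -11564 + 2148 = -9416$)
$b = - \sqrt{379}$ ($b = - \frac{\sqrt{10932 - 9416}}{2} = - \frac{\sqrt{1516}}{2} = - \frac{2 \sqrt{379}}{2} = - \sqrt{379} \approx -19.468$)
$\left(-41596 + L\right) \left(l{\left(42,135 \right)} + b\right) = \left(-41596 + 15577\right) \left(4 \cdot 135 \cdot 42 - \sqrt{379}\right) = - 26019 \left(22680 - \sqrt{379}\right) = -590110920 + 26019 \sqrt{379}$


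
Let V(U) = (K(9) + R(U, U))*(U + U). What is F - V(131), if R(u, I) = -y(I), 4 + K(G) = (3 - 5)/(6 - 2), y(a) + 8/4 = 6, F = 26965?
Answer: 29192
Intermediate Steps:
y(a) = 4 (y(a) = -2 + 6 = 4)
K(G) = -9/2 (K(G) = -4 + (3 - 5)/(6 - 2) = -4 - 2/4 = -4 - 2*¼ = -4 - ½ = -9/2)
R(u, I) = -4 (R(u, I) = -1*4 = -4)
V(U) = -17*U (V(U) = (-9/2 - 4)*(U + U) = -17*U)
F - V(131) = 26965 - (-17)*131 = 26965 - 1*(-2227) = 26965 + 2227 = 29192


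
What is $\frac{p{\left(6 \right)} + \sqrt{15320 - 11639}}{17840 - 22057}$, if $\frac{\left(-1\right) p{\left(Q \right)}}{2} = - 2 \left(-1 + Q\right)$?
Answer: $- \frac{20}{4217} - \frac{3 \sqrt{409}}{4217} \approx -0.01913$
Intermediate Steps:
$p{\left(Q \right)} = -4 + 4 Q$ ($p{\left(Q \right)} = - 2 \left(- 2 \left(-1 + Q\right)\right) = - 2 \left(2 - 2 Q\right) = -4 + 4 Q$)
$\frac{p{\left(6 \right)} + \sqrt{15320 - 11639}}{17840 - 22057} = \frac{\left(-4 + 4 \cdot 6\right) + \sqrt{15320 - 11639}}{17840 - 22057} = \frac{\left(-4 + 24\right) + \sqrt{3681}}{-4217} = \left(20 + 3 \sqrt{409}\right) \left(- \frac{1}{4217}\right) = - \frac{20}{4217} - \frac{3 \sqrt{409}}{4217}$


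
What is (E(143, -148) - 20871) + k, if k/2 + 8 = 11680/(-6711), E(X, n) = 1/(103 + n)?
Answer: -2102942492/100665 ≈ -20891.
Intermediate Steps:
k = -130736/6711 (k = -16 + 2*(11680/(-6711)) = -16 + 2*(11680*(-1/6711)) = -16 + 2*(-11680/6711) = -16 - 23360/6711 = -130736/6711 ≈ -19.481)
(E(143, -148) - 20871) + k = (1/(103 - 148) - 20871) - 130736/6711 = (1/(-45) - 20871) - 130736/6711 = (-1/45 - 20871) - 130736/6711 = -939196/45 - 130736/6711 = -2102942492/100665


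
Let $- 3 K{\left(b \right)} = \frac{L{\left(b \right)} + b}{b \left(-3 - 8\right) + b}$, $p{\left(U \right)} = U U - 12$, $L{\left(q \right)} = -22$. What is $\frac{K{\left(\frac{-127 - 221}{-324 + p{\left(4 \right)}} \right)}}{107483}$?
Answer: $- \frac{1673}{280530630} \approx -5.9637 \cdot 10^{-6}$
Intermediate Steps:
$p{\left(U \right)} = -12 + U^{2}$ ($p{\left(U \right)} = U^{2} - 12 = -12 + U^{2}$)
$K{\left(b \right)} = \frac{-22 + b}{30 b}$ ($K{\left(b \right)} = - \frac{\left(-22 + b\right) \frac{1}{b \left(-3 - 8\right) + b}}{3} = - \frac{\left(-22 + b\right) \frac{1}{b \left(-11\right) + b}}{3} = - \frac{\left(-22 + b\right) \frac{1}{- 11 b + b}}{3} = - \frac{\left(-22 + b\right) \frac{1}{\left(-10\right) b}}{3} = - \frac{\left(-22 + b\right) \left(- \frac{1}{10 b}\right)}{3} = - \frac{\left(- \frac{1}{10}\right) \frac{1}{b} \left(-22 + b\right)}{3} = \frac{-22 + b}{30 b}$)
$\frac{K{\left(\frac{-127 - 221}{-324 + p{\left(4 \right)}} \right)}}{107483} = \frac{\frac{1}{30} \frac{1}{\left(-127 - 221\right) \frac{1}{-324 - \left(12 - 4^{2}\right)}} \left(-22 + \frac{-127 - 221}{-324 - \left(12 - 4^{2}\right)}\right)}{107483} = \frac{-22 - \frac{348}{-324 + \left(-12 + 16\right)}}{30 \left(- \frac{348}{-324 + \left(-12 + 16\right)}\right)} \frac{1}{107483} = \frac{-22 - \frac{348}{-324 + 4}}{30 \left(- \frac{348}{-324 + 4}\right)} \frac{1}{107483} = \frac{-22 - \frac{348}{-320}}{30 \left(- \frac{348}{-320}\right)} \frac{1}{107483} = \frac{-22 - - \frac{87}{80}}{30 \left(\left(-348\right) \left(- \frac{1}{320}\right)\right)} \frac{1}{107483} = \frac{-22 + \frac{87}{80}}{30 \cdot \frac{87}{80}} \cdot \frac{1}{107483} = \frac{1}{30} \cdot \frac{80}{87} \left(- \frac{1673}{80}\right) \frac{1}{107483} = \left(- \frac{1673}{2610}\right) \frac{1}{107483} = - \frac{1673}{280530630}$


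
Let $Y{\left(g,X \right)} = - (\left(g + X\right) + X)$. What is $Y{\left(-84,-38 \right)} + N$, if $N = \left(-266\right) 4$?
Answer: $-904$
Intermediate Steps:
$N = -1064$
$Y{\left(g,X \right)} = - g - 2 X$ ($Y{\left(g,X \right)} = - (\left(X + g\right) + X) = - (g + 2 X) = - g - 2 X$)
$Y{\left(-84,-38 \right)} + N = \left(\left(-1\right) \left(-84\right) - -76\right) - 1064 = \left(84 + 76\right) - 1064 = 160 - 1064 = -904$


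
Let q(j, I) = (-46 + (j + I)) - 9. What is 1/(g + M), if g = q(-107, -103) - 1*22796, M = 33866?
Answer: 1/10805 ≈ 9.2550e-5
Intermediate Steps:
q(j, I) = -55 + I + j (q(j, I) = (-46 + (I + j)) - 9 = (-46 + I + j) - 9 = -55 + I + j)
g = -23061 (g = (-55 - 103 - 107) - 1*22796 = -265 - 22796 = -23061)
1/(g + M) = 1/(-23061 + 33866) = 1/10805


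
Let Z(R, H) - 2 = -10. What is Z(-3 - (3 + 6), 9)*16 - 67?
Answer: -195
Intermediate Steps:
Z(R, H) = -8 (Z(R, H) = 2 - 10 = -8)
Z(-3 - (3 + 6), 9)*16 - 67 = -8*16 - 67 = -128 - 67 = -195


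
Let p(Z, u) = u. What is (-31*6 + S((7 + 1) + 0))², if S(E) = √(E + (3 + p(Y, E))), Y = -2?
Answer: (186 - √19)² ≈ 32994.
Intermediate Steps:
S(E) = √(3 + 2*E) (S(E) = √(E + (3 + E)) = √(3 + 2*E))
(-31*6 + S((7 + 1) + 0))² = (-31*6 + √(3 + 2*((7 + 1) + 0)))² = (-186 + √(3 + 2*(8 + 0)))² = (-186 + √(3 + 2*8))² = (-186 + √(3 + 16))² = (-186 + √19)²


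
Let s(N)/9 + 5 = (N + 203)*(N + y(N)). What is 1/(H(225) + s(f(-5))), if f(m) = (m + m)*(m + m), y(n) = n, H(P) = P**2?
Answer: 1/595980 ≈ 1.6779e-6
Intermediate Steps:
f(m) = 4*m**2 (f(m) = (2*m)*(2*m) = 4*m**2)
s(N) = -45 + 18*N*(203 + N) (s(N) = -45 + 9*((N + 203)*(N + N)) = -45 + 9*((203 + N)*(2*N)) = -45 + 9*(2*N*(203 + N)) = -45 + 18*N*(203 + N))
1/(H(225) + s(f(-5))) = 1/(225**2 + (-45 + 18*(4*(-5)**2)**2 + 3654*(4*(-5)**2))) = 1/(50625 + (-45 + 18*(4*25)**2 + 3654*(4*25))) = 1/(50625 + (-45 + 18*100**2 + 3654*100)) = 1/(50625 + (-45 + 18*10000 + 365400)) = 1/(50625 + (-45 + 180000 + 365400)) = 1/(50625 + 545355) = 1/595980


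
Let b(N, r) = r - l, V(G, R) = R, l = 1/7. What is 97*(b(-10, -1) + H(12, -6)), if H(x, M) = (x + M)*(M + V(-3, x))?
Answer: 23668/7 ≈ 3381.1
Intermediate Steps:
l = ⅐ ≈ 0.14286
b(N, r) = -⅐ + r (b(N, r) = r - 1*⅐ = r - ⅐ = -⅐ + r)
H(x, M) = (M + x)² (H(x, M) = (x + M)*(M + x) = (M + x)*(M + x) = (M + x)²)
97*(b(-10, -1) + H(12, -6)) = 97*((-⅐ - 1) + ((-6)² + 12² + 2*(-6)*12)) = 97*(-8/7 + (36 + 144 - 144)) = 97*(-8/7 + 36) = 97*(244/7) = 23668/7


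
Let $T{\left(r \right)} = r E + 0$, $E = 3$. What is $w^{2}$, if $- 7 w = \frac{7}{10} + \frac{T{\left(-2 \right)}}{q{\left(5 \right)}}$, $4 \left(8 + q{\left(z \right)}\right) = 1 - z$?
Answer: $\frac{1681}{44100} \approx 0.038118$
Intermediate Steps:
$q{\left(z \right)} = - \frac{31}{4} - \frac{z}{4}$ ($q{\left(z \right)} = -8 + \frac{1 - z}{4} = -8 - \left(- \frac{1}{4} + \frac{z}{4}\right) = - \frac{31}{4} - \frac{z}{4}$)
$T{\left(r \right)} = 3 r$ ($T{\left(r \right)} = r 3 + 0 = 3 r + 0 = 3 r$)
$w = - \frac{41}{210}$ ($w = - \frac{\frac{7}{10} + \frac{3 \left(-2\right)}{- \frac{31}{4} - \frac{5}{4}}}{7} = - \frac{7 \cdot \frac{1}{10} - \frac{6}{- \frac{31}{4} - \frac{5}{4}}}{7} = - \frac{\frac{7}{10} - \frac{6}{-9}}{7} = - \frac{\frac{7}{10} - - \frac{2}{3}}{7} = - \frac{\frac{7}{10} + \frac{2}{3}}{7} = \left(- \frac{1}{7}\right) \frac{41}{30} = - \frac{41}{210} \approx -0.19524$)
$w^{2} = \left(- \frac{41}{210}\right)^{2} = \frac{1681}{44100}$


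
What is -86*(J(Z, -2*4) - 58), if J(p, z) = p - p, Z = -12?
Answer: 4988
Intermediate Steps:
J(p, z) = 0
-86*(J(Z, -2*4) - 58) = -86*(0 - 58) = -86*(-58) = -1*(-4988) = 4988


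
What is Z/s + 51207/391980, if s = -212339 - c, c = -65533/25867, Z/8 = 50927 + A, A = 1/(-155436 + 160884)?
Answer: -21846918384169513/12218008517960370 ≈ -1.7881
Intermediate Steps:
A = 1/5448 ≈ 0.00018355
Z = 277450297/681 (Z = 8*(50927 + 1/5448) = 8*(277450297/5448) = 277450297/681 ≈ 4.0742e+5)
c = -65533/25867 (c = -65533*1/25867 = -65533/25867 ≈ -2.5335)
s = -5492507380/25867 (s = -212339 - 1*(-65533/25867) = -212339 + 65533/25867 = -5492507380/25867 ≈ -2.1234e+5)
Z/s + 51207/391980 = 277450297/(681*(-5492507380/25867)) + 51207/391980 = (277450297/681)*(-25867/5492507380) + 51207*(1/391980) = -7176806832499/3740397525780 + 17069/130660 = -21846918384169513/12218008517960370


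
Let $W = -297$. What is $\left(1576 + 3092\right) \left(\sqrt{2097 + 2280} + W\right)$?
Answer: $-1386396 + 4668 \sqrt{4377} \approx -1.0776 \cdot 10^{6}$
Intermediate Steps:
$\left(1576 + 3092\right) \left(\sqrt{2097 + 2280} + W\right) = \left(1576 + 3092\right) \left(\sqrt{2097 + 2280} - 297\right) = 4668 \left(\sqrt{4377} - 297\right) = 4668 \left(-297 + \sqrt{4377}\right) = -1386396 + 4668 \sqrt{4377}$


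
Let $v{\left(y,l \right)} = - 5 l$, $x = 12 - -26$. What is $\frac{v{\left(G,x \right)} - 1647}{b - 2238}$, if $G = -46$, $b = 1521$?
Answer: $\frac{1837}{717} \approx 2.5621$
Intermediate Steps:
$x = 38$ ($x = 12 + 26 = 38$)
$\frac{v{\left(G,x \right)} - 1647}{b - 2238} = \frac{\left(-5\right) 38 - 1647}{1521 - 2238} = \frac{-190 - 1647}{-717} = \left(-1837\right) \left(- \frac{1}{717}\right) = \frac{1837}{717}$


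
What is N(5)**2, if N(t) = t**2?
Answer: 625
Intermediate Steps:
N(5)**2 = (5**2)**2 = 25**2 = 625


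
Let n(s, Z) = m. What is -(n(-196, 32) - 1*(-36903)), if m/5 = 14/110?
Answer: -405940/11 ≈ -36904.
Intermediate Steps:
m = 7/11 (m = 5*(14/110) = 5*(14*(1/110)) = 5*(7/55) = 7/11 ≈ 0.63636)
n(s, Z) = 7/11
-(n(-196, 32) - 1*(-36903)) = -(7/11 - 1*(-36903)) = -(7/11 + 36903) = -1*405940/11 = -405940/11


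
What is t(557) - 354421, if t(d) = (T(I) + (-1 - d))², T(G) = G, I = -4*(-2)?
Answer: -51921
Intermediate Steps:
I = 8
t(d) = (7 - d)² (t(d) = (8 + (-1 - d))² = (7 - d)²)
t(557) - 354421 = (-7 + 557)² - 354421 = 550² - 354421 = 302500 - 354421 = -51921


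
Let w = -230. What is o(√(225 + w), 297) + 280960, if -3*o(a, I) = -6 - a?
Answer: 280962 + I*√5/3 ≈ 2.8096e+5 + 0.74536*I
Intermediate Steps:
o(a, I) = 2 + a/3 (o(a, I) = -(-6 - a)/3 = 2 + a/3)
o(√(225 + w), 297) + 280960 = (2 + √(225 - 230)/3) + 280960 = (2 + √(-5)/3) + 280960 = (2 + (I*√5)/3) + 280960 = (2 + I*√5/3) + 280960 = 280962 + I*√5/3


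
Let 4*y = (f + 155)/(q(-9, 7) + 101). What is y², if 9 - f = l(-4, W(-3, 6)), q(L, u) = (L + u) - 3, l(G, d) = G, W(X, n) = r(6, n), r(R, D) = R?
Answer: 49/256 ≈ 0.19141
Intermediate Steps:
W(X, n) = 6
q(L, u) = -3 + L + u
f = 13 (f = 9 - 1*(-4) = 9 + 4 = 13)
y = 7/16 (y = ((13 + 155)/((-3 - 9 + 7) + 101))/4 = (168/(-5 + 101))/4 = (168/96)/4 = (168*(1/96))/4 = (¼)*(7/4) = 7/16 ≈ 0.43750)
y² = (7/16)² = 49/256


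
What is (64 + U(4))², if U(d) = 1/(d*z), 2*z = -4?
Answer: 261121/64 ≈ 4080.0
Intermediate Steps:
z = -2 (z = (½)*(-4) = -2)
U(d) = -1/(2*d) (U(d) = 1/(d*(-2)) = -½/d = -1/(2*d))
(64 + U(4))² = (64 - ½/4)² = (64 - ½*¼)² = (64 - ⅛)² = (511/8)² = 261121/64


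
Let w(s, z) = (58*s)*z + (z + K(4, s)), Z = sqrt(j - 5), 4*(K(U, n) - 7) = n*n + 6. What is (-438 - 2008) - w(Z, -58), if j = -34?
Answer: -9547/4 + 3364*I*sqrt(39) ≈ -2386.8 + 21008.0*I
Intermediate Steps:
K(U, n) = 17/2 + n**2/4 (K(U, n) = 7 + (n*n + 6)/4 = 7 + (n**2 + 6)/4 = 7 + (6 + n**2)/4 = 7 + (3/2 + n**2/4) = 17/2 + n**2/4)
Z = I*sqrt(39) (Z = sqrt(-34 - 5) = sqrt(-39) = I*sqrt(39) ≈ 6.245*I)
w(s, z) = 17/2 + z + s**2/4 + 58*s*z (w(s, z) = (58*s)*z + (z + (17/2 + s**2/4)) = 58*s*z + (17/2 + z + s**2/4) = 17/2 + z + s**2/4 + 58*s*z)
(-438 - 2008) - w(Z, -58) = (-438 - 2008) - (17/2 - 58 + (I*sqrt(39))**2/4 + 58*(I*sqrt(39))*(-58)) = -2446 - (17/2 - 58 + (1/4)*(-39) - 3364*I*sqrt(39)) = -2446 - (17/2 - 58 - 39/4 - 3364*I*sqrt(39)) = -2446 - (-237/4 - 3364*I*sqrt(39)) = -2446 + (237/4 + 3364*I*sqrt(39)) = -9547/4 + 3364*I*sqrt(39)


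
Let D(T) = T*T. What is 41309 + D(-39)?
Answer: 42830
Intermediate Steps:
D(T) = T²
41309 + D(-39) = 41309 + (-39)² = 41309 + 1521 = 42830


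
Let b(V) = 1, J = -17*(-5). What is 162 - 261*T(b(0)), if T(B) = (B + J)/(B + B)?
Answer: -11061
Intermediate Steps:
J = 85
T(B) = (85 + B)/(2*B) (T(B) = (B + 85)/(B + B) = (85 + B)/((2*B)) = (85 + B)*(1/(2*B)) = (85 + B)/(2*B))
162 - 261*T(b(0)) = 162 - 261*(85 + 1)/(2*1) = 162 - 261*86/2 = 162 - 261*43 = 162 - 11223 = -11061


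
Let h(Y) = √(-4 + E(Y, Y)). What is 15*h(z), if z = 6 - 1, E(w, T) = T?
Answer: 15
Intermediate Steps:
z = 5
h(Y) = √(-4 + Y)
15*h(z) = 15*√(-4 + 5) = 15*√1 = 15*1 = 15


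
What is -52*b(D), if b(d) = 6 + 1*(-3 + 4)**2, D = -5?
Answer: -364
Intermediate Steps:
b(d) = 7 (b(d) = 6 + 1*1**2 = 6 + 1*1 = 6 + 1 = 7)
-52*b(D) = -52*7 = -364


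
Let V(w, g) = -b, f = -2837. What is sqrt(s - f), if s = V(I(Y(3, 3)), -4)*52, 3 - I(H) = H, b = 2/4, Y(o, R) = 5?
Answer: sqrt(2811) ≈ 53.019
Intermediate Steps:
b = 1/2 (b = 2*(1/4) = 1/2 ≈ 0.50000)
I(H) = 3 - H
V(w, g) = -1/2 (V(w, g) = -1*1/2 = -1/2)
s = -26 (s = -1/2*52 = -26)
sqrt(s - f) = sqrt(-26 - 1*(-2837)) = sqrt(-26 + 2837) = sqrt(2811)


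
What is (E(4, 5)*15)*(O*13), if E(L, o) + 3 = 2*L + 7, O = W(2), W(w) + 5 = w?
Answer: -7020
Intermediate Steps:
W(w) = -5 + w
O = -3 (O = -5 + 2 = -3)
E(L, o) = 4 + 2*L (E(L, o) = -3 + (2*L + 7) = -3 + (7 + 2*L) = 4 + 2*L)
(E(4, 5)*15)*(O*13) = ((4 + 2*4)*15)*(-3*13) = ((4 + 8)*15)*(-39) = (12*15)*(-39) = 180*(-39) = -7020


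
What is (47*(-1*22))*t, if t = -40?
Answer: 41360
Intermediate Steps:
(47*(-1*22))*t = (47*(-1*22))*(-40) = (47*(-22))*(-40) = -1034*(-40) = 41360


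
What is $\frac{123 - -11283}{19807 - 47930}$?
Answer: $- \frac{11406}{28123} \approx -0.40558$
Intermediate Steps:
$\frac{123 - -11283}{19807 - 47930} = \frac{123 + \left(-373 + 11656\right)}{-28123} = \left(123 + 11283\right) \left(- \frac{1}{28123}\right) = 11406 \left(- \frac{1}{28123}\right) = - \frac{11406}{28123}$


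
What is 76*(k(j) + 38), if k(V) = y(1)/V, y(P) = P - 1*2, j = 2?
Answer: 2850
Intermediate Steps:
y(P) = -2 + P (y(P) = P - 2 = -2 + P)
k(V) = -1/V (k(V) = (-2 + 1)/V = -1/V)
76*(k(j) + 38) = 76*(-1/2 + 38) = 76*(-1*½ + 38) = 76*(-½ + 38) = 76*(75/2) = 2850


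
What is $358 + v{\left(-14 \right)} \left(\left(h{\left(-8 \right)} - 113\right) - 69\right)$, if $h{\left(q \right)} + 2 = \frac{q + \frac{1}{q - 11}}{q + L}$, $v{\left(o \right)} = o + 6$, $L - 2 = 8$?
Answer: $\frac{35382}{19} \approx 1862.2$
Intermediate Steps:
$L = 10$ ($L = 2 + 8 = 10$)
$v{\left(o \right)} = 6 + o$
$h{\left(q \right)} = -2 + \frac{q + \frac{1}{-11 + q}}{10 + q}$ ($h{\left(q \right)} = -2 + \frac{q + \frac{1}{q - 11}}{q + 10} = -2 + \frac{q + \frac{1}{-11 + q}}{10 + q}$)
$358 + v{\left(-14 \right)} \left(\left(h{\left(-8 \right)} - 113\right) - 69\right) = 358 + \left(6 - 14\right) \left(\left(\frac{-221 + \left(-8\right)^{2} + 9 \left(-8\right)}{110 - 8 - \left(-8\right)^{2}} - 113\right) - 69\right) = 358 - 8 \left(\left(\frac{-221 + 64 - 72}{110 - 8 - 64} - 113\right) - 69\right) = 358 - 8 \left(\left(\frac{1}{110 - 8 - 64} \left(-229\right) - 113\right) - 69\right) = 358 - 8 \left(\left(\frac{1}{38} \left(-229\right) - 113\right) - 69\right) = 358 - 8 \left(\left(- \frac{229}{38} - 113\right) - 69\right) = 358 - 8 \left(- \frac{4523}{38} - 69\right) = 358 - - \frac{28580}{19} = 358 + \frac{28580}{19} = \frac{35382}{19}$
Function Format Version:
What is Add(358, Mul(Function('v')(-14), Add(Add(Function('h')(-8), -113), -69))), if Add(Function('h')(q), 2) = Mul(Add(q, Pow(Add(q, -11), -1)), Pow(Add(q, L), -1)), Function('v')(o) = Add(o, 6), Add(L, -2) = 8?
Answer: Rational(35382, 19) ≈ 1862.2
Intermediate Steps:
L = 10 (L = Add(2, 8) = 10)
Function('v')(o) = Add(6, o)
Function('h')(q) = Add(-2, Mul(Pow(Add(10, q), -1), Add(q, Pow(Add(-11, q), -1)))) (Function('h')(q) = Add(-2, Mul(Add(q, Pow(Add(q, -11), -1)), Pow(Add(q, 10), -1))) = Add(-2, Mul(Add(q, Pow(Add(-11, q), -1)), Pow(Add(10, q), -1))) = Add(-2, Mul(Pow(Add(10, q), -1), Add(q, Pow(Add(-11, q), -1)))))
Add(358, Mul(Function('v')(-14), Add(Add(Function('h')(-8), -113), -69))) = Add(358, Mul(Add(6, -14), Add(Add(Mul(Pow(Add(110, -8, Mul(-1, Pow(-8, 2))), -1), Add(-221, Pow(-8, 2), Mul(9, -8))), -113), -69))) = Add(358, Mul(-8, Add(Add(Mul(Pow(Add(110, -8, Mul(-1, 64)), -1), Add(-221, 64, -72)), -113), -69))) = Add(358, Mul(-8, Add(Add(Mul(Pow(Add(110, -8, -64), -1), -229), -113), -69))) = Add(358, Mul(-8, Add(Add(Mul(Pow(38, -1), -229), -113), -69))) = Add(358, Mul(-8, Add(Add(Mul(Rational(1, 38), -229), -113), -69))) = Add(358, Mul(-8, Add(Add(Rational(-229, 38), -113), -69))) = Add(358, Mul(-8, Add(Rational(-4523, 38), -69))) = Add(358, Mul(-8, Rational(-7145, 38))) = Add(358, Rational(28580, 19)) = Rational(35382, 19)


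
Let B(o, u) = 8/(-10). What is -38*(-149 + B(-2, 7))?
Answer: 28462/5 ≈ 5692.4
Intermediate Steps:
B(o, u) = -4/5 (B(o, u) = 8*(-1/10) = -4/5)
-38*(-149 + B(-2, 7)) = -38*(-149 - 4/5) = -38*(-749/5) = 28462/5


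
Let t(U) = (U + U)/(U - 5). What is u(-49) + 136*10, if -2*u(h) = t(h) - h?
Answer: 36034/27 ≈ 1334.6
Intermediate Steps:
t(U) = 2*U/(-5 + U) (t(U) = (2*U)/(-5 + U) = 2*U/(-5 + U))
u(h) = h/2 - h/(-5 + h) (u(h) = -(2*h/(-5 + h) - h)/2 = -(-h + 2*h/(-5 + h))/2 = h/2 - h/(-5 + h))
u(-49) + 136*10 = (½)*(-49)*(-7 - 49)/(-5 - 49) + 136*10 = (½)*(-49)*(-56)/(-54) + 1360 = (½)*(-49)*(-1/54)*(-56) + 1360 = -686/27 + 1360 = 36034/27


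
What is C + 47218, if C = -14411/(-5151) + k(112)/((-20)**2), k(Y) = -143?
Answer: 97292995007/2060400 ≈ 47220.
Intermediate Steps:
C = 5027807/2060400 (C = -14411/(-5151) - 143/((-20)**2) = -14411*(-1/5151) - 143/400 = 14411/5151 - 143*1/400 = 14411/5151 - 143/400 = 5027807/2060400 ≈ 2.4402)
C + 47218 = 5027807/2060400 + 47218 = 97292995007/2060400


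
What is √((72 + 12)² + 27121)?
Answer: √34177 ≈ 184.87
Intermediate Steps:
√((72 + 12)² + 27121) = √(84² + 27121) = √(7056 + 27121) = √34177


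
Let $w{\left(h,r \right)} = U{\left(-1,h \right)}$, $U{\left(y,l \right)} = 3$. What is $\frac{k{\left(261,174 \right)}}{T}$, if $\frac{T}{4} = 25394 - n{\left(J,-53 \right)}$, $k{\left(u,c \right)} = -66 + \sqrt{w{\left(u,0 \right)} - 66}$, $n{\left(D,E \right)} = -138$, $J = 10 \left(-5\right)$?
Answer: $- \frac{33}{51064} + \frac{3 i \sqrt{7}}{102128} \approx -0.00064625 + 7.7719 \cdot 10^{-5} i$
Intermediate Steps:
$w{\left(h,r \right)} = 3$
$J = -50$
$k{\left(u,c \right)} = -66 + 3 i \sqrt{7}$ ($k{\left(u,c \right)} = -66 + \sqrt{3 - 66} = -66 + \sqrt{-63} = -66 + 3 i \sqrt{7}$)
$T = 102128$ ($T = 4 \left(25394 - -138\right) = 4 \left(25394 + 138\right) = 4 \cdot 25532 = 102128$)
$\frac{k{\left(261,174 \right)}}{T} = \frac{-66 + 3 i \sqrt{7}}{102128} = \left(-66 + 3 i \sqrt{7}\right) \frac{1}{102128} = - \frac{33}{51064} + \frac{3 i \sqrt{7}}{102128}$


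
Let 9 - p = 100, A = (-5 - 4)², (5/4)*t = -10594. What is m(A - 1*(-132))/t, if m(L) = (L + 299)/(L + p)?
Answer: -160/323117 ≈ -0.00049518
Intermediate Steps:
t = -42376/5 (t = (⅘)*(-10594) = -42376/5 ≈ -8475.2)
A = 81 (A = (-9)² = 81)
p = -91 (p = 9 - 1*100 = 9 - 100 = -91)
m(L) = (299 + L)/(-91 + L) (m(L) = (L + 299)/(L - 91) = (299 + L)/(-91 + L))
m(A - 1*(-132))/t = ((299 + (81 - 1*(-132)))/(-91 + (81 - 1*(-132))))/(-42376/5) = ((299 + (81 + 132))/(-91 + (81 + 132)))*(-5/42376) = ((299 + 213)/(-91 + 213))*(-5/42376) = (512/122)*(-5/42376) = ((1/122)*512)*(-5/42376) = (256/61)*(-5/42376) = -160/323117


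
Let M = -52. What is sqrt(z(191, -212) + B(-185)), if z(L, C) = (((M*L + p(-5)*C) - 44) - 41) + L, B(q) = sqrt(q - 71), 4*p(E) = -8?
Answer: sqrt(-9402 + 16*I) ≈ 0.0825 + 96.964*I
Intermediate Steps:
p(E) = -2 (p(E) = (1/4)*(-8) = -2)
B(q) = sqrt(-71 + q)
z(L, C) = -85 - 51*L - 2*C (z(L, C) = (((-52*L - 2*C) - 44) - 41) + L = ((-44 - 52*L - 2*C) - 41) + L = (-85 - 52*L - 2*C) + L = -85 - 51*L - 2*C)
sqrt(z(191, -212) + B(-185)) = sqrt((-85 - 51*191 - 2*(-212)) + sqrt(-71 - 185)) = sqrt((-85 - 9741 + 424) + sqrt(-256)) = sqrt(-9402 + 16*I)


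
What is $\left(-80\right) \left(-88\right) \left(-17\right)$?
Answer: $-119680$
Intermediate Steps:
$\left(-80\right) \left(-88\right) \left(-17\right) = 7040 \left(-17\right) = -119680$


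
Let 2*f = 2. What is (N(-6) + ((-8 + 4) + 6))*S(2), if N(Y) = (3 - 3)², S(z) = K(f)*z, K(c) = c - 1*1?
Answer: 0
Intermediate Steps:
f = 1 (f = (½)*2 = 1)
K(c) = -1 + c (K(c) = c - 1 = -1 + c)
S(z) = 0 (S(z) = (-1 + 1)*z = 0*z = 0)
N(Y) = 0 (N(Y) = 0² = 0)
(N(-6) + ((-8 + 4) + 6))*S(2) = (0 + ((-8 + 4) + 6))*0 = (0 + (-4 + 6))*0 = (0 + 2)*0 = 2*0 = 0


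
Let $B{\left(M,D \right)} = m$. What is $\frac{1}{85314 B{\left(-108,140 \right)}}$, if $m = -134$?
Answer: $- \frac{1}{11432076} \approx -8.7473 \cdot 10^{-8}$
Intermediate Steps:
$B{\left(M,D \right)} = -134$
$\frac{1}{85314 B{\left(-108,140 \right)}} = \frac{1}{85314 \left(-134\right)} = \frac{1}{85314} \left(- \frac{1}{134}\right) = - \frac{1}{11432076}$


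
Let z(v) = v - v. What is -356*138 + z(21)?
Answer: -49128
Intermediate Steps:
z(v) = 0
-356*138 + z(21) = -356*138 + 0 = -49128 + 0 = -49128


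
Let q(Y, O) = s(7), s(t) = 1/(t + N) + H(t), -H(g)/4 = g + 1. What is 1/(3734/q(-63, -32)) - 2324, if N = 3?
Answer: -86778479/37340 ≈ -2324.0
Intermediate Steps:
H(g) = -4 - 4*g (H(g) = -4*(g + 1) = -4*(1 + g) = -4 - 4*g)
s(t) = -4 + 1/(3 + t) - 4*t (s(t) = 1/(t + 3) + (-4 - 4*t) = 1/(3 + t) + (-4 - 4*t) = -4 + 1/(3 + t) - 4*t)
q(Y, O) = -319/10 (q(Y, O) = (-11 - 16*7 - 4*7²)/(3 + 7) = (-11 - 112 - 4*49)/10 = (-11 - 112 - 196)/10 = (⅒)*(-319) = -319/10)
1/(3734/q(-63, -32)) - 2324 = 1/(3734/(-319/10)) - 2324 = 1/(3734*(-10/319)) - 2324 = 1/(-37340/319) - 2324 = -319/37340 - 2324 = -86778479/37340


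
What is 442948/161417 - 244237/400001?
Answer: 19679377017/9223851631 ≈ 2.1335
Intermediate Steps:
442948/161417 - 244237/400001 = 442948*(1/161417) - 244237*1/400001 = 442948/161417 - 34891/57143 = 19679377017/9223851631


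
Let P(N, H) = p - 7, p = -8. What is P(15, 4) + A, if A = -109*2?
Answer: -233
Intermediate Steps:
P(N, H) = -15 (P(N, H) = -8 - 7 = -15)
A = -218
P(15, 4) + A = -15 - 218 = -233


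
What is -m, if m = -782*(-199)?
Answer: -155618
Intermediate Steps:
m = 155618
-m = -1*155618 = -155618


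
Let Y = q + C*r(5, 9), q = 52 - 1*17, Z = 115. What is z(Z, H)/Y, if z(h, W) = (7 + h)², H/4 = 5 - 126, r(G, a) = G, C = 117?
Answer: 3721/155 ≈ 24.006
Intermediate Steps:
q = 35 (q = 52 - 17 = 35)
H = -484 (H = 4*(5 - 126) = 4*(-121) = -484)
Y = 620 (Y = 35 + 117*5 = 35 + 585 = 620)
z(Z, H)/Y = (7 + 115)²/620 = 122²*(1/620) = 14884*(1/620) = 3721/155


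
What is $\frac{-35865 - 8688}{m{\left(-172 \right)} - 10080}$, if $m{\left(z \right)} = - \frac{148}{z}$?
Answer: $\frac{1915779}{433403} \approx 4.4203$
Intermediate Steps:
$\frac{-35865 - 8688}{m{\left(-172 \right)} - 10080} = \frac{-35865 - 8688}{- \frac{148}{-172} - 10080} = - \frac{44553}{\left(-148\right) \left(- \frac{1}{172}\right) - 10080} = - \frac{44553}{\frac{37}{43} - 10080} = - \frac{44553}{- \frac{433403}{43}} = \left(-44553\right) \left(- \frac{43}{433403}\right) = \frac{1915779}{433403}$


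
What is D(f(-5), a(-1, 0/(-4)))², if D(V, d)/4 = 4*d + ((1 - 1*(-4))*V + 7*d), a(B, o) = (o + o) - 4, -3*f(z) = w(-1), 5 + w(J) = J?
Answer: 18496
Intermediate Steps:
w(J) = -5 + J
f(z) = 2 (f(z) = -(-5 - 1)/3 = -⅓*(-6) = 2)
a(B, o) = -4 + 2*o (a(B, o) = 2*o - 4 = -4 + 2*o)
D(V, d) = 20*V + 44*d (D(V, d) = 4*(4*d + ((1 - 1*(-4))*V + 7*d)) = 4*(4*d + ((1 + 4)*V + 7*d)) = 4*(4*d + (5*V + 7*d)) = 4*(5*V + 11*d) = 20*V + 44*d)
D(f(-5), a(-1, 0/(-4)))² = (20*2 + 44*(-4 + 2*(0/(-4))))² = (40 + 44*(-4 + 2*(0*(-¼))))² = (40 + 44*(-4 + 2*0))² = (40 + 44*(-4 + 0))² = (40 + 44*(-4))² = (40 - 176)² = (-136)² = 18496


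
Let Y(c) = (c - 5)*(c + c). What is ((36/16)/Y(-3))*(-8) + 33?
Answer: 261/8 ≈ 32.625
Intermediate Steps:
Y(c) = 2*c*(-5 + c) (Y(c) = (-5 + c)*(2*c) = 2*c*(-5 + c))
((36/16)/Y(-3))*(-8) + 33 = ((36/16)/((2*(-3)*(-5 - 3))))*(-8) + 33 = ((36*(1/16))/((2*(-3)*(-8))))*(-8) + 33 = ((9/4)/48)*(-8) + 33 = ((9/4)*(1/48))*(-8) + 33 = (3/64)*(-8) + 33 = -3/8 + 33 = 261/8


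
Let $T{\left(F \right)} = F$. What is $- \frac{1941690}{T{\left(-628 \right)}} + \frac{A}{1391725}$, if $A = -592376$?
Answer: $\frac{1350963251561}{437001650} \approx 3091.4$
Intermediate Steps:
$- \frac{1941690}{T{\left(-628 \right)}} + \frac{A}{1391725} = - \frac{1941690}{-628} - \frac{592376}{1391725} = \left(-1941690\right) \left(- \frac{1}{628}\right) - \frac{592376}{1391725} = \frac{970845}{314} - \frac{592376}{1391725} = \frac{1350963251561}{437001650}$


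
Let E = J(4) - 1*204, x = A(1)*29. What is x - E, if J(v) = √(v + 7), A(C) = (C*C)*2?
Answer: 262 - √11 ≈ 258.68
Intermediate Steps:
A(C) = 2*C² (A(C) = C²*2 = 2*C²)
J(v) = √(7 + v)
x = 58 (x = (2*1²)*29 = (2*1)*29 = 2*29 = 58)
E = -204 + √11 (E = √(7 + 4) - 1*204 = √11 - 204 = -204 + √11 ≈ -200.68)
x - E = 58 - (-204 + √11) = 58 + (204 - √11) = 262 - √11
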